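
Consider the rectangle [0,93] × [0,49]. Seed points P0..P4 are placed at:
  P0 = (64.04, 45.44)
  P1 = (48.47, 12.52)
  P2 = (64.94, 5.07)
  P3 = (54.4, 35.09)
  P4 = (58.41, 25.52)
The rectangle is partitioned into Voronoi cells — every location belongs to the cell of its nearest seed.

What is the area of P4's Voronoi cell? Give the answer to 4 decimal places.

Area of P4's cell: 489.6219

1. box [0,93]×[0,49]: [(0, 0) (93, 0) (93, 49) (0, 49)]
2. ⊥bis P4·P0 via (61.225,35.48): [(0, 0) (93, 0) (93, 26.4994) (13.3887, 49) (0, 49)]  |A|=3661.3495
3. ⊥bis P4·P1 via (53.44,19.02): [(78.3153, 0) (93, 0) (93, 26.4994) (14.7245, 48.6225)]  |A|=1394.1316
4. ⊥bis P4·P2 via (61.675,15.295): [(59.3025, 14.5374) (93, 25.2976) (93, 26.4994) (14.7245, 48.6225)]  |A|=861.1604
5. ⊥bis P4·P3 via (56.405,30.305): [(44.9554, 25.5074) (59.3025, 14.5374) (93, 25.2976) (93, 26.4994) (65.722, 34.209)]  |A|=489.6219
6. canonical 5-gon: [(44.9554, 25.5074) (59.3025, 14.5374) (93, 25.2976) (93, 26.4994) (65.722, 34.209)]
7. shoelace: 489.6219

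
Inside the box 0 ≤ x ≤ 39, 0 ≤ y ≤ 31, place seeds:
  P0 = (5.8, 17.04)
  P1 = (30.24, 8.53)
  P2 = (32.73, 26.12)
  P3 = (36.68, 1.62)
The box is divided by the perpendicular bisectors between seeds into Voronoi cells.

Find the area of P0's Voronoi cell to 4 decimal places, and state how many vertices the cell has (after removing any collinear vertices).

1. box [0,39]×[0,31]: [(0, 0) (39, 0) (39, 31) (0, 31)]
2. ⊥bis P0·P1 via (18.02,12.785): [(0, 0) (13.5683, 0) (24.3625, 31) (0, 31)]  |A|=587.9262
3. ⊥bis P0·P2 via (19.265,21.58): [(0, 0) (13.5683, 0) (20.1591, 18.9283) (16.0889, 31) (0, 31)]  |A|=537.9879
4. ⊥bis P0·P3 via (21.24,9.33): [(0, 0) (13.5683, 0) (20.1591, 18.9283) (16.0889, 31) (0, 31)]  |A|=537.9879
5. canonical 5-gon: [(0, 0) (13.5683, 0) (20.1591, 18.9283) (16.0889, 31) (0, 31)]
6. shoelace: 537.9879

Area of P0's cell: 537.9879 (5 vertices)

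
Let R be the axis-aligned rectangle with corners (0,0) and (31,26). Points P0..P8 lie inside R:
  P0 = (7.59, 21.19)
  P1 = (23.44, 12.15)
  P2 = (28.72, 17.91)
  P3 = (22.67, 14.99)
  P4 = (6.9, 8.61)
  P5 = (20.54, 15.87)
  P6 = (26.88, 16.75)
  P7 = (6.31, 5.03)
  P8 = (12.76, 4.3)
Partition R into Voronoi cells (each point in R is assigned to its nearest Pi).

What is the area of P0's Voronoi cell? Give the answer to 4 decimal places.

Area of P0's cell: 164.1988

1. box [0,31]×[0,26]: [(0, 0) (31, 0) (31, 26) (0, 26)]
2. ⊥bis P0·P1 via (15.515,16.67): [(0, 0) (6.0073, 0) (20.8363, 26) (0, 26)]  |A|=348.9675
3. ⊥bis P0·P2 via (18.155,19.55): [(0, 0) (6.0073, 0) (18.528, 21.9527) (19.1562, 26) (0, 26)]  |A|=345.5675
4. ⊥bis P0·P3 via (15.13,18.09): [(0, 0) (6.0073, 0) (12.0443, 10.5847) (18.3821, 26) (0, 26)]  |A|=330.0512
5. ⊥bis P0·P4 via (7.245,14.9): [(0, 15.2974) (13.6735, 14.5474) (18.3821, 26) (0, 26)]  |A|=178.4326
6. ⊥bis P0·P5 via (14.065,18.53): [(0, 15.2974) (12.4563, 14.6142) (17.1338, 26) (0, 26)]  |A|=164.1988
7. ⊥bis P0·P6 via (17.235,18.97): [(0, 15.2974) (12.4563, 14.6142) (17.1338, 26) (0, 26)]  |A|=164.1988
8. ⊥bis P0·P7 via (6.95,13.11): [(0, 15.2974) (12.4563, 14.6142) (17.1338, 26) (0, 26)]  |A|=164.1988
9. ⊥bis P0·P8 via (10.175,12.745): [(0, 15.2974) (12.4563, 14.6142) (17.1338, 26) (0, 26)]  |A|=164.1988
10. canonical 4-gon: [(0, 15.2974) (12.4563, 14.6142) (17.1338, 26) (0, 26)]
11. shoelace: 164.1988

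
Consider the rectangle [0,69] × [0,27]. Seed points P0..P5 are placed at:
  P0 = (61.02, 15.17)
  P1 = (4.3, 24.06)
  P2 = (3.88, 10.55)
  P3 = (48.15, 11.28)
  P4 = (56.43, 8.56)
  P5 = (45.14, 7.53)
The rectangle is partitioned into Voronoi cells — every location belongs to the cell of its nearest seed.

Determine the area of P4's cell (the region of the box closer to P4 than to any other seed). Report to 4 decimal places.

1. box [0,69]×[0,27]: [(0, 0) (69, 0) (69, 27) (0, 27)]
2. ⊥bis P4·P0 via (58.725,11.865): [(0, 0) (69, 0) (69, 4.73) (36.9293, 27) (0, 27)]  |A|=1505.8928
3. ⊥bis P4·P1 via (30.365,16.31): [(25.5155, 0) (69, 0) (69, 4.73) (36.9293, 27) (33.5435, 27)]  |A|=708.5965
4. ⊥bis P4·P2 via (30.155,9.555): [(30.4175, 16.4865) (29.7932, 0) (69, 0) (69, 4.73) (36.9293, 27) (33.5435, 27)]  |A|=673.3345
5. ⊥bis P4·P3 via (52.29,9.92): [(49.0313, 0) (69, 0) (69, 4.73) (54.0055, 15.1422)]  |A|=186.6477
6. ⊥bis P4·P5 via (50.785,8.045): [(50.9782, 5.9269) (51.519, 0) (69, 0) (69, 4.73) (54.0055, 15.1422)]  |A|=179.2756
7. canonical 5-gon: [(50.9782, 5.9269) (51.519, 0) (69, 0) (69, 4.73) (54.0055, 15.1422)]
8. shoelace: 179.2756

Area of P4's cell: 179.2756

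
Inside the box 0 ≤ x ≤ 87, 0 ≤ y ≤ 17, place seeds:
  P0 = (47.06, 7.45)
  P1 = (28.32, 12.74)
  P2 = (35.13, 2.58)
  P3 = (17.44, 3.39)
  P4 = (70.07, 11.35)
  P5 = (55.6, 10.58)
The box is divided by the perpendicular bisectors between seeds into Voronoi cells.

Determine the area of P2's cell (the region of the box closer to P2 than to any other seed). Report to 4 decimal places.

Area of P2's cell: 125.4962

1. box [0,87]×[0,17]: [(0, 0) (87, 0) (87, 17) (0, 17)]
2. ⊥bis P2·P0 via (41.095,5.015): [(0, 0) (43.1422, 0) (36.2025, 17) (0, 17)]  |A|=674.4303
3. ⊥bis P2·P1 via (31.725,7.66): [(20.2969, 0) (43.1422, 0) (38.2342, 12.023)]  |A|=137.3345
4. ⊥bis P2·P3 via (26.285,2.985): [(26.3336, 4.0463) (26.1483, 0) (43.1422, 0) (38.2342, 12.023)]  |A|=125.4962
5. ⊥bis P2·P4 via (52.6,6.965): [(26.3336, 4.0463) (26.1483, 0) (43.1422, 0) (38.2342, 12.023)]  |A|=125.4962
6. ⊥bis P2·P5 via (45.365,6.58): [(26.3336, 4.0463) (26.1483, 0) (43.1422, 0) (38.2342, 12.023)]  |A|=125.4962
7. canonical 4-gon: [(26.3336, 4.0463) (26.1483, 0) (43.1422, 0) (38.2342, 12.023)]
8. shoelace: 125.4962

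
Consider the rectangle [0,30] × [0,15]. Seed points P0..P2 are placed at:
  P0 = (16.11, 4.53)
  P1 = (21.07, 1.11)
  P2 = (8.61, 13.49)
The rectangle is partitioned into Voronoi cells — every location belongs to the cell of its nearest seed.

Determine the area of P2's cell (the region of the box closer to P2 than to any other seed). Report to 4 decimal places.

1. box [0,30]×[0,15]: [(0, 0) (30, 0) (30, 15) (0, 15)]
2. ⊥bis P2·P0 via (12.36,9.01): [(0, 0) (1.5961, 0) (19.5161, 15) (0, 15)]  |A|=158.3408
3. ⊥bis P2·P1 via (14.84,7.3): [(0, 0) (1.5961, 0) (19.5161, 15) (0, 15)]  |A|=158.3408
4. canonical 4-gon: [(0, 0) (1.5961, 0) (19.5161, 15) (0, 15)]
5. shoelace: 158.3408

Area of P2's cell: 158.3408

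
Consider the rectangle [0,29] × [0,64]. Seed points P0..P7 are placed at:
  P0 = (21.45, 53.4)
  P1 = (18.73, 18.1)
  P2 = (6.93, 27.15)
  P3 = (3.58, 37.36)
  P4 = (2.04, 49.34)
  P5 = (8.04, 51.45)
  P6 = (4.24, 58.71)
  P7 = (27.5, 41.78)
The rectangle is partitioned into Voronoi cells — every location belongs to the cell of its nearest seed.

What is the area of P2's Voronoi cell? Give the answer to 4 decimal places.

Area of P2's cell: 285.5645

1. box [0,29]×[0,64]: [(0, 0) (29, 0) (29, 64) (0, 64)]
2. ⊥bis P2·P0 via (14.19,40.275): [(0, 48.1241) (0, 0) (29, 0) (29, 32.083)]  |A|=1163.0022
3. ⊥bis P2·P1 via (12.83,22.625): [(22.7396, 35.5458) (0, 48.1241) (0, 5.8964)]  |A|=480.1212
4. ⊥bis P2·P3 via (5.255,32.255): [(22.7396, 35.5458) (19.964, 37.0812) (0, 30.5308) (0, 5.8964)]  |A|=304.5049
5. ⊥bis P2·P4 via (4.485,38.245): [(22.7396, 35.5458) (19.964, 37.0812) (0, 30.5308) (0, 5.8964)]  |A|=304.5049
6. ⊥bis P2·P5 via (7.485,39.3): [(22.7396, 35.5458) (19.964, 37.0812) (0, 30.5308) (0, 5.8964)]  |A|=304.5049
7. ⊥bis P2·P6 via (5.585,42.93): [(22.7396, 35.5458) (19.964, 37.0812) (0, 30.5308) (0, 5.8964)]  |A|=304.5049
8. ⊥bis P2·P7 via (17.215,34.465): [(19.4743, 31.2883) (16.2265, 35.8549) (0, 30.5308) (0, 5.8964)]  |A|=285.5645
9. canonical 4-gon: [(19.4743, 31.2883) (16.2265, 35.8549) (0, 30.5308) (0, 5.8964)]
10. shoelace: 285.5645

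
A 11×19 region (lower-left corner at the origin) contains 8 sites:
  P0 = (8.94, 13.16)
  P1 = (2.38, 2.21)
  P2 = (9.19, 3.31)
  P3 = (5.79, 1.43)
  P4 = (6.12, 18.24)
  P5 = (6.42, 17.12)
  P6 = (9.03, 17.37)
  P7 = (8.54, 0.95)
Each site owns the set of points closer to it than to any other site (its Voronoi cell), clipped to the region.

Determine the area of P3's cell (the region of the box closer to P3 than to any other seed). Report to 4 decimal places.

1. box [0,11]×[0,19]: [(0, 0) (11, 0) (11, 19) (0, 19)]
2. ⊥bis P3·P0 via (7.365,7.295): [(0, 9.2728) (0, 0) (11, 0) (11, 6.3188)]  |A|=85.7541
3. ⊥bis P3·P1 via (4.085,1.82): [(5.4547, 7.808) (3.6687, 0) (11, 0) (11, 6.3188)]  |A|=46.1414
4. ⊥bis P3·P2 via (7.49,2.37): [(5.1704, 6.5651) (3.6687, 0) (8.8005, 0)]  |A|=16.8452
5. ⊥bis P3·P4 via (5.955,9.835): [(5.1704, 6.5651) (3.6687, 0) (8.8005, 0)]  |A|=16.8452
6. ⊥bis P3·P5 via (6.105,9.275): [(5.1704, 6.5651) (3.6687, 0) (8.8005, 0)]  |A|=16.8452
7. ⊥bis P3·P6 via (7.41,9.4): [(5.1704, 6.5651) (3.6687, 0) (8.8005, 0)]  |A|=16.8452
8. ⊥bis P3·P7 via (7.165,1.19): [(7.3995, 2.5336) (5.1704, 6.5651) (3.6687, 0) (6.9573, 0)]  |A|=14.5102
9. canonical 4-gon: [(7.3995, 2.5336) (5.1704, 6.5651) (3.6687, 0) (6.9573, 0)]
10. shoelace: 14.5102

Area of P3's cell: 14.5102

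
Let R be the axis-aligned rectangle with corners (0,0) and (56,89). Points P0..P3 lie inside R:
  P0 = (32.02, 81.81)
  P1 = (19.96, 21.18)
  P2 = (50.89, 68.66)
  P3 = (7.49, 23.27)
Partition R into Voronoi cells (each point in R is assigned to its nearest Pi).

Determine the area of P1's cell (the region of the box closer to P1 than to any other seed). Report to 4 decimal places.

1. box [0,56]×[0,89]: [(0, 0) (56, 0) (56, 89) (0, 89)]
2. ⊥bis P1·P0 via (25.99,51.495): [(0, 56.6647) (0, 0) (56, 0) (56, 45.5257)]  |A|=2861.3305
3. ⊥bis P1·P2 via (35.425,44.92): [(25.0426, 51.6835) (0, 56.6647) (0, 0) (56, 0) (56, 31.5168)]  |A|=2644.4909
4. ⊥bis P1·P3 via (13.725,22.225): [(25.0426, 51.6835) (18.8681, 52.9116) (10, 0) (56, 0) (56, 31.5168)]  |A|=1845.3528
5. canonical 5-gon: [(25.0426, 51.6835) (18.8681, 52.9116) (10, 0) (56, 0) (56, 31.5168)]
6. shoelace: 1845.3528

Area of P1's cell: 1845.3528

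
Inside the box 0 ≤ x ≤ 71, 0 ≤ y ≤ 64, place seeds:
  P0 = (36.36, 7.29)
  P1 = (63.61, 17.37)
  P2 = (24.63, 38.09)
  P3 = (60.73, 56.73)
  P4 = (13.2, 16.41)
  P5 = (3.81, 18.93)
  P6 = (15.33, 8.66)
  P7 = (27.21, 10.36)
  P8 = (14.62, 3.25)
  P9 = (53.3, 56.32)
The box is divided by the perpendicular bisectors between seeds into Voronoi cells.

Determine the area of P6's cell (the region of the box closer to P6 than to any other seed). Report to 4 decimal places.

1. box [0,71]×[0,64]: [(0, 0) (71, 0) (71, 64) (0, 64)]
2. ⊥bis P6·P0 via (25.845,7.975): [(0, 0) (25.3255, 0) (29.4948, 64) (0, 64)]  |A|=1754.247
3. ⊥bis P6·P1 via (39.47,13.015): [(0, 0) (25.3255, 0) (29.4948, 64) (0, 64)]  |A|=1754.247
4. ⊥bis P6·P2 via (19.98,23.375): [(0, 29.6888) (0, 0) (25.3255, 0) (26.7097, 21.2484)]  |A|=665.5516
5. ⊥bis P6·P3 via (38.03,32.695): [(0, 29.6888) (0, 0) (25.3255, 0) (26.7097, 21.2484)]  |A|=665.5516
6. ⊥bis P6·P4 via (14.265,12.535): [(0, 8.6144) (0, 0) (25.3255, 0) (26.3586, 15.8588)]  |A|=314.3477
7. ⊥bis P6·P5 via (9.57,13.795): [(6.5585, 10.417) (0, 3.0602) (0, 0) (25.3255, 0) (26.3586, 15.8588)]  |A|=296.134
8. ⊥bis P6·P7 via (21.27,9.51): [(20.5884, 14.2729) (6.5585, 10.417) (0, 3.0602) (0, 0) (22.6309, 0)]  |A|=231.9694
9. ⊥bis P6·P8 via (14.975,5.955): [(21.9089, 5.045) (20.5884, 14.2729) (6.5585, 10.417) (3.8789, 7.4112)]  |A|=97.5464
10. ⊥bis P6·P9 via (34.315,32.49): [(21.9089, 5.045) (20.5884, 14.2729) (6.5585, 10.417) (3.8789, 7.4112)]  |A|=97.5464
11. canonical 4-gon: [(21.9089, 5.045) (20.5884, 14.2729) (6.5585, 10.417) (3.8789, 7.4112)]
12. shoelace: 97.5464

Area of P6's cell: 97.5464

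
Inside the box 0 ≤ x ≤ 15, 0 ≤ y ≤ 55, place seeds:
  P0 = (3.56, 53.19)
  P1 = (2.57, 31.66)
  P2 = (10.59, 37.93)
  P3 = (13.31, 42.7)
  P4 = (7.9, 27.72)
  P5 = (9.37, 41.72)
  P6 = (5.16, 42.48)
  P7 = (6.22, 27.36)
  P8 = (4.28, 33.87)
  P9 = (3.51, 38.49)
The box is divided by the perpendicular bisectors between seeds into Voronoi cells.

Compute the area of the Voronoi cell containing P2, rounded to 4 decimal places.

Area of P2's cell: 53.8258

1. box [0,15]×[0,55]: [(0, 0) (15, 0) (15, 55) (0, 55)]
2. ⊥bis P2·P0 via (7.075,45.56): [(0, 42.3007) (0, 0) (15, 0) (15, 49.2109)]  |A|=686.3368
3. ⊥bis P2·P1 via (6.58,34.795): [(0.5235, 42.5419) (15, 24.0249) (15, 49.2109)]  |A|=182.302
4. ⊥bis P2·P3 via (11.95,40.315): [(4.6838, 44.4584) (0.5235, 42.5419) (15, 24.0249) (15, 38.5758)]  |A|=127.445
5. ⊥bis P2·P4 via (9.245,32.825): [(4.6838, 44.4584) (0.5235, 42.5419) (7.8283, 33.1982) (15, 31.3087) (15, 38.5758)]  |A|=101.3264
6. ⊥bis P2·P5 via (9.98,39.825): [(11.7884, 40.4071) (4.1218, 37.9393) (7.8283, 33.1982) (15, 31.3087) (15, 38.5758)]  |A|=64.0078
7. ⊥bis P2·P6 via (7.875,40.205): [(11.7884, 40.4071) (6.6615, 38.7568) (5.017, 36.7942) (7.8283, 33.1982) (15, 31.3087) (15, 38.5758)]  |A|=62.1879
8. ⊥bis P2·P7 via (8.405,32.645): [(11.7884, 40.4071) (6.6615, 38.7568) (5.017, 36.7942) (7.8283, 33.1982) (15, 31.3087) (15, 38.5758)]  |A|=62.1879
9. ⊥bis P2·P8 via (7.435,35.9): [(11.7884, 40.4071) (6.6615, 38.7568) (6.0593, 38.0381) (9.4479, 32.7715) (15, 31.3087) (15, 38.5758)]  |A|=55.0236
10. ⊥bis P2·P9 via (7.05,38.21): [(11.7884, 40.4071) (7.1045, 38.8994) (6.9294, 36.6857) (9.4479, 32.7715) (15, 31.3087) (15, 38.5758)]  |A|=53.8258
11. canonical 6-gon: [(11.7884, 40.4071) (7.1045, 38.8994) (6.9294, 36.6857) (9.4479, 32.7715) (15, 31.3087) (15, 38.5758)]
12. shoelace: 53.8258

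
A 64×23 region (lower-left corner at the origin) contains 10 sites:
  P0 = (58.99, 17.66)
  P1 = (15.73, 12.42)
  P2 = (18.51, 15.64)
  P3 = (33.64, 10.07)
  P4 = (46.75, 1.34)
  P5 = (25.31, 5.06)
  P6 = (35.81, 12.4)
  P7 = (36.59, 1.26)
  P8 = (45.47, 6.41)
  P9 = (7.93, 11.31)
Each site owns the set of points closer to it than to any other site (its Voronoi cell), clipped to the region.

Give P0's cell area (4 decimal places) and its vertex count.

1. box [0,64]×[0,23]: [(0, 0) (64, 0) (64, 23) (0, 23)]
2. ⊥bis P0·P1 via (37.36,15.04): [(39.1818, 0) (64, 0) (64, 23) (36.3958, 23)]  |A|=602.8578
3. ⊥bis P0·P2 via (38.75,16.65): [(39.5809, 0) (64, 0) (64, 23) (38.4331, 23)]  |A|=574.8392
4. ⊥bis P0·P3 via (46.315,13.865): [(50.4663, 0) (64, 0) (64, 23) (43.5799, 23)]  |A|=390.4687
5. ⊥bis P0·P4 via (52.87,9.5): [(46.1022, 14.5759) (64, 1.1525) (64, 23) (43.5799, 23)]  |A|=281.5222
6. ⊥bis P0·P5 via (42.15,11.36): [(46.1022, 14.5759) (64, 1.1525) (64, 23) (43.5799, 23)]  |A|=281.5222
7. ⊥bis P0·P6 via (47.4,15.03): [(47.7904, 13.3097) (64, 1.1525) (64, 23) (45.5914, 23)]  |A|=266.262
8. ⊥bis P0·P7 via (47.79,9.46): [(47.7904, 13.3097) (64, 1.1525) (64, 23) (45.5914, 23)]  |A|=266.262
9. ⊥bis P0·P8 via (52.23,12.035): [(46.5234, 18.8931) (56.7787, 6.5685) (64, 1.1525) (64, 23) (45.5914, 23)]  |A|=245.4399
10. ⊥bis P0·P9 via (33.46,14.485): [(46.5234, 18.8931) (56.7787, 6.5685) (64, 1.1525) (64, 23) (45.5914, 23)]  |A|=245.4399
11. canonical 5-gon: [(46.5234, 18.8931) (56.7787, 6.5685) (64, 1.1525) (64, 23) (45.5914, 23)]
12. shoelace: 245.4399

Area of P0's cell: 245.4399 (5 vertices)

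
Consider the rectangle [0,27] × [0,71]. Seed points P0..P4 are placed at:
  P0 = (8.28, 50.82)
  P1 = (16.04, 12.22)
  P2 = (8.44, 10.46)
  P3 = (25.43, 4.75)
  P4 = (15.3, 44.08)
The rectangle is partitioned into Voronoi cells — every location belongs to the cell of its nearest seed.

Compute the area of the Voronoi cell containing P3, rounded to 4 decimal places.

1. box [0,27]×[0,71]: [(0, 0) (27, 0) (27, 71) (0, 71)]
2. ⊥bis P3·P0 via (16.855,27.785): [(0, 21.5106) (0, 0) (27, 0) (27, 31.5616)]  |A|=716.4739
3. ⊥bis P3·P1 via (20.735,8.485): [(13.985, 0) (27, 0) (27, 16.3603)]  |A|=106.4649
4. ⊥bis P3·P2 via (16.935,7.605): [(14.6674, 0.8579) (14.3791, 0) (27, 0) (27, 16.3603)]  |A|=106.2958
5. ⊥bis P3·P4 via (20.365,24.415): [(14.6674, 0.8579) (14.3791, 0) (27, 0) (27, 16.3603)]  |A|=106.2958
6. canonical 4-gon: [(14.6674, 0.8579) (14.3791, 0) (27, 0) (27, 16.3603)]
7. shoelace: 106.2958

Area of P3's cell: 106.2958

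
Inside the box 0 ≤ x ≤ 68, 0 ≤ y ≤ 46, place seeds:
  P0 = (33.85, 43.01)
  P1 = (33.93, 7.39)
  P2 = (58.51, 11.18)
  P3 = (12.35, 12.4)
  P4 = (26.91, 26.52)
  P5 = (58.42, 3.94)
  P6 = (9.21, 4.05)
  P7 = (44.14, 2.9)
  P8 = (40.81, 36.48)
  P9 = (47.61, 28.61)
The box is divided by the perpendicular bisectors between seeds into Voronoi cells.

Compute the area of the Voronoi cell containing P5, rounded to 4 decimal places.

Area of P5's cell: 126.3850

1. box [0,68]×[0,46]: [(0, 0) (68, 0) (68, 46) (0, 46)]
2. ⊥bis P5·P0 via (46.135,23.475): [(8.8062, 0) (68, 0) (68, 37.2253)]  |A|=1101.7523
3. ⊥bis P5·P1 via (46.175,5.665): [(48.9317, 25.2338) (45.3769, 0) (68, 0) (68, 37.2253)]  |A|=640.3433
4. ⊥bis P5·P2 via (58.465,7.56): [(46.463, 7.7092) (45.3769, 0) (68, 0) (68, 7.4415)]  |A|=167.3363
5. ⊥bis P5·P3 via (35.385,8.17): [(46.463, 7.7092) (45.3769, 0) (68, 0) (68, 7.4415)]  |A|=167.3363
6. ⊥bis P5·P4 via (42.665,15.23): [(46.463, 7.7092) (45.3769, 0) (68, 0) (68, 7.4415)]  |A|=167.3363
7. ⊥bis P5·P6 via (33.815,3.995): [(46.463, 7.7092) (45.3769, 0) (68, 0) (68, 7.4415)]  |A|=167.3363
8. ⊥bis P5·P7 via (51.28,3.42): [(50.9717, 7.6531) (51.5291, 0) (68, 0) (68, 7.4415)]  |A|=126.385
9. ⊥bis P5·P8 via (49.615,20.21): [(50.9717, 7.6531) (51.5291, 0) (68, 0) (68, 7.4415)]  |A|=126.385
10. ⊥bis P5·P9 via (53.015,16.275): [(50.9717, 7.6531) (51.5291, 0) (68, 0) (68, 7.4415)]  |A|=126.385
11. canonical 4-gon: [(50.9717, 7.6531) (51.5291, 0) (68, 0) (68, 7.4415)]
12. shoelace: 126.385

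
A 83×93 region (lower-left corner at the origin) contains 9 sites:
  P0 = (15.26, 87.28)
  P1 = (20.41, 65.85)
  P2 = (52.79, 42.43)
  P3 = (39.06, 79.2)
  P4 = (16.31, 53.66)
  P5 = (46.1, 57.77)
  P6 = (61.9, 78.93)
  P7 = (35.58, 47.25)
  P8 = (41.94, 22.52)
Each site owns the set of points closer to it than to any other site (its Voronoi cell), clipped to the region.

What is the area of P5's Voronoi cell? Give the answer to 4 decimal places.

1. box [0,83]×[0,93]: [(0, 0) (83, 0) (83, 93) (0, 93)]
2. ⊥bis P5·P0 via (30.68,72.525): [(0, 40.4623) (0, 0) (83, 0) (83, 93) (50.272, 93)]  |A|=6398.4116
3. ⊥bis P5·P1 via (33.255,61.81): [(39.536, 81.7801) (13.8146, 0) (83, 0) (83, 93) (50.272, 93)]  |A|=5033.6753
4. ⊥bis P5·P2 via (49.445,50.1): [(39.536, 81.7801) (26.4127, 40.0553) (83, 64.7338) (83, 93) (50.272, 93)]  |A|=1816.4986
5. ⊥bis P5·P3 via (42.58,68.485): [(34.5218, 65.8378) (26.4127, 40.0553) (83, 64.7338) (83, 81.7634)]  |A|=1042.2028
6. ⊥bis P5·P4 via (31.205,55.715): [(34.5218, 65.8378) (31.2456, 55.4211) (32.9709, 42.9154) (83, 64.7338) (83, 81.7634)]  |A|=998.7282
7. ⊥bis P5·P6 via (54,68.35): [(50.3852, 71.0491) (34.5218, 65.8378) (31.2456, 55.4211) (32.9709, 42.9154) (67.7499, 58.083)]  |A|=564.4089
8. ⊥bis P5·P7 via (40.84,52.51): [(50.3852, 71.0491) (34.5218, 65.8378) (32.8447, 60.5053) (45.1313, 48.2187) (67.7499, 58.083)]  |A|=442.7391
9. ⊥bis P5·P8 via (44.02,40.145): [(50.3852, 71.0491) (34.5218, 65.8378) (32.8447, 60.5053) (45.1313, 48.2187) (67.7499, 58.083)]  |A|=442.7391
10. canonical 5-gon: [(50.3852, 71.0491) (34.5218, 65.8378) (32.8447, 60.5053) (45.1313, 48.2187) (67.7499, 58.083)]
11. shoelace: 442.7391

Area of P5's cell: 442.7391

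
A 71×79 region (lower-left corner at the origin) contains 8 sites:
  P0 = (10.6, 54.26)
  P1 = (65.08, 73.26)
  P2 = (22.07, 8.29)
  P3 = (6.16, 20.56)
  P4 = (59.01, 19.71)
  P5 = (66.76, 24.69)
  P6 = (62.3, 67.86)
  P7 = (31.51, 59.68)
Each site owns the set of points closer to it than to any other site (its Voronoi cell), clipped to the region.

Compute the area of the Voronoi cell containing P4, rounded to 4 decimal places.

Area of P4's cell: 953.5441

1. box [0,71]×[0,79]: [(0, 0) (71, 0) (71, 79) (0, 79)]
2. ⊥bis P4·P0 via (34.805,36.985): [(8.409, 0) (71, 0) (71, 79) (64.7909, 79)]  |A|=2717.6044
3. ⊥bis P4·P1 via (62.045,46.485): [(43.1164, 48.6306) (8.409, 0) (71, 0) (71, 45.4699)]  |A|=2155.852
4. ⊥bis P4·P2 via (40.54,14): [(43.1164, 48.6306) (33.8485, 35.6448) (44.8681, 0) (71, 0) (71, 45.4699)]  |A|=1506.0627
5. ⊥bis P4·P3 via (32.585,20.135): [(43.1164, 48.6306) (33.8485, 35.6448) (44.8681, 0) (71, 0) (71, 45.4699)]  |A|=1506.0627
6. ⊥bis P4·P5 via (62.885,22.2): [(46.12, 48.2901) (43.1164, 48.6306) (33.8485, 35.6448) (44.8681, 0) (71, 0) (71, 9.5712)]  |A|=1059.4827
7. ⊥bis P4·P6 via (60.655,43.785): [(48.4804, 44.6169) (40.6344, 45.153) (33.8485, 35.6448) (44.8681, 0) (71, 0) (71, 9.5712)]  |A|=1040.0601
8. ⊥bis P4·P7 via (45.26,39.695): [(49.6862, 42.7403) (34.8175, 32.5104) (44.8681, 0) (71, 0) (71, 9.5712)]  |A|=953.5441
9. canonical 5-gon: [(49.6862, 42.7403) (34.8175, 32.5104) (44.8681, 0) (71, 0) (71, 9.5712)]
10. shoelace: 953.5441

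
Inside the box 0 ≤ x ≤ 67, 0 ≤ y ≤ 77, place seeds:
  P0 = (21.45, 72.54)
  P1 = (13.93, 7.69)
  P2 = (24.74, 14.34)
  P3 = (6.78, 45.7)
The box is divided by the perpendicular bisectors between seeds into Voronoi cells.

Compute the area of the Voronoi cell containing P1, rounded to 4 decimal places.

1. box [0,67]×[0,77]: [(0, 0) (67, 0) (67, 77) (0, 77)]
2. ⊥bis P1·P0 via (17.69,40.115): [(0, 42.1663) (0, 0) (67, 0) (67, 34.397)]  |A|=2564.8721
3. ⊥bis P1·P2 via (19.335,11.015): [(0.1848, 42.1449) (0, 42.1663) (0, 0) (26.1111, 0)]  |A|=554.1209
4. ⊥bis P1·P3 via (10.355,26.695): [(9.7582, 26.5827) (0, 24.7471) (0, 0) (26.1111, 0)]  |A|=467.7958
5. canonical 4-gon: [(9.7582, 26.5827) (0, 24.7471) (0, 0) (26.1111, 0)]
6. shoelace: 467.7958

Area of P1's cell: 467.7958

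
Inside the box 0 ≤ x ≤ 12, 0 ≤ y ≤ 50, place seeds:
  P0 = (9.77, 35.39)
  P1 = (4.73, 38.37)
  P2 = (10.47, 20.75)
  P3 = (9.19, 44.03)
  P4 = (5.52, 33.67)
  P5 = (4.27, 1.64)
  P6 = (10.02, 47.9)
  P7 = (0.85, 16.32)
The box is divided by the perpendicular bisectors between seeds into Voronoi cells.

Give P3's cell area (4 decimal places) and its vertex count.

Area of P3's cell: 53.2723 (5 vertices)

1. box [0,12]×[0,50]: [(0, 0) (12, 0) (12, 50) (0, 50)]
2. ⊥bis P3·P0 via (9.48,39.71): [(0, 39.0736) (12, 39.8792) (12, 50) (0, 50)]  |A|=126.2833
3. ⊥bis P3·P1 via (6.96,41.2): [(0, 46.6844) (8.9003, 39.6711) (12, 39.8792) (12, 50) (0, 50)]  |A|=92.4143
4. ⊥bis P3·P2 via (9.83,32.39): [(0, 46.6844) (8.9003, 39.6711) (12, 39.8792) (12, 50) (0, 50)]  |A|=92.4143
5. ⊥bis P3·P4 via (7.355,38.85): [(0, 46.6844) (8.9003, 39.6711) (12, 39.8792) (12, 50) (0, 50)]  |A|=92.4143
6. ⊥bis P3·P5 via (6.73,22.835): [(0, 46.6844) (8.9003, 39.6711) (12, 39.8792) (12, 50) (0, 50)]  |A|=92.4143
7. ⊥bis P3·P6 via (9.605,45.965): [(0, 48.025) (0, 46.6844) (8.9003, 39.6711) (12, 39.8792) (12, 45.4513)]  |A|=53.2723
8. ⊥bis P3·P7 via (5.02,30.175): [(0, 48.025) (0, 46.6844) (8.9003, 39.6711) (12, 39.8792) (12, 45.4513)]  |A|=53.2723
9. canonical 5-gon: [(0, 48.025) (0, 46.6844) (8.9003, 39.6711) (12, 39.8792) (12, 45.4513)]
10. shoelace: 53.2723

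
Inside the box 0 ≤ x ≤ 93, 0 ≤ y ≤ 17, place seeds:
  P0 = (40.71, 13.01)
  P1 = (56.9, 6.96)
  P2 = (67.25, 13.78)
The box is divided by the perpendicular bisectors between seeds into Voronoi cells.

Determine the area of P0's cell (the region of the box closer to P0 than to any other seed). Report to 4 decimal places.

1. box [0,93]×[0,17]: [(0, 0) (93, 0) (93, 17) (0, 17)]
2. ⊥bis P0·P1 via (48.805,9.985): [(0, 0) (45.0737, 0) (51.4264, 17) (0, 17)]  |A|=820.2513
3. ⊥bis P0·P2 via (53.98,13.395): [(0, 0) (45.0737, 0) (51.4264, 17) (0, 17)]  |A|=820.2513
4. canonical 4-gon: [(0, 0) (45.0737, 0) (51.4264, 17) (0, 17)]
5. shoelace: 820.2513

Area of P0's cell: 820.2513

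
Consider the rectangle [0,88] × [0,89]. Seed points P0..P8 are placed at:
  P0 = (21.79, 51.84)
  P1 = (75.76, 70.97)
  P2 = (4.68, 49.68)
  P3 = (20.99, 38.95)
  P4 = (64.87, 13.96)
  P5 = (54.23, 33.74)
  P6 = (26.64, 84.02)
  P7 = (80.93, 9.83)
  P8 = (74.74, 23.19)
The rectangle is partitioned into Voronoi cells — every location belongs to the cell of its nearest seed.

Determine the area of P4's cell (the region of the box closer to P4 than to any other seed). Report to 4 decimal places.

Area of P4's cell: 738.6262

1. box [0,88]×[0,89]: [(0, 0) (88, 0) (88, 89) (0, 89)]
2. ⊥bis P4·P0 via (43.33,32.9): [(14.4012, 0) (88, 0) (88, 83.7021)]  |A|=3080.1864
3. ⊥bis P4·P1 via (70.315,42.465): [(54.4116, 45.5029) (14.4012, 0) (88, 0) (88, 39.0868)]  |A|=2330.9089
4. ⊥bis P4·P2 via (34.775,31.82): [(54.4116, 45.5029) (18.9849, 5.213) (15.8913, 0) (88, 0) (88, 39.0868)]  |A|=2327.0251
5. ⊥bis P4·P3 via (42.93,26.455): [(54.4116, 45.5029) (52.6129, 43.4572) (27.8637, 0) (88, 0) (88, 39.0868)]  |A|=2038.3886
6. ⊥bis P4·P5 via (59.55,23.85): [(87.9082, 39.1044) (33.4511, 9.8109) (27.8637, 0) (88, 0) (88, 39.0868)]  |A|=1362.8912
7. ⊥bis P4·P6 via (45.755,48.99): [(87.9082, 39.1044) (33.4511, 9.8109) (27.8637, 0) (88, 0) (88, 39.0868)]  |A|=1362.8912
8. ⊥bis P4·P7 via (72.9,11.895): [(78.6111, 34.1033) (33.4511, 9.8109) (27.8637, 0) (69.8411, 0)]  |A|=869.4494
9. ⊥bis P4·P8 via (69.805,18.575): [(73.5798, 14.5385) (63.0909, 25.7547) (33.4511, 9.8109) (27.8637, 0) (69.8411, 0)]  |A|=738.6262
10. canonical 5-gon: [(73.5798, 14.5385) (63.0909, 25.7547) (33.4511, 9.8109) (27.8637, 0) (69.8411, 0)]
11. shoelace: 738.6262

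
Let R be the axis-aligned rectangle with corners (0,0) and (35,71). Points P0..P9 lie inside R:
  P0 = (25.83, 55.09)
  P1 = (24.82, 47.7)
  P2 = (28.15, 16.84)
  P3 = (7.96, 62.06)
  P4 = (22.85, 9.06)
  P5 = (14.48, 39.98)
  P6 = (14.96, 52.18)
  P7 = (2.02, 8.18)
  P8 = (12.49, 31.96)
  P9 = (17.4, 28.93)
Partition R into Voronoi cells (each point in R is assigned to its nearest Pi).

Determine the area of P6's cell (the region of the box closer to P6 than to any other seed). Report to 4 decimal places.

Area of P6's cell: 186.9882

1. box [0,35]×[0,71]: [(0, 0) (35, 0) (35, 71) (0, 71)]
2. ⊥bis P6·P0 via (20.395,53.635): [(0, 0) (34.7536, 0) (15.7462, 71) (0, 71)]  |A|=1792.7435
3. ⊥bis P6·P1 via (19.89,49.94): [(0, 6.1642) (20.8302, 52.0093) (15.7462, 71) (0, 71)]  |A|=824.7872
4. ⊥bis P6·P2 via (21.555,34.51): [(0, 26.465) (11.1075, 30.6107) (20.8302, 52.0093) (15.7462, 71) (0, 71)]  |A|=712.0419
5. ⊥bis P6·P3 via (11.46,57.12): [(0, 49.0006) (0, 26.465) (11.1075, 30.6107) (20.8302, 52.0093) (18.1862, 61.8856)]  |A|=440.2393
6. ⊥bis P6·P4 via (18.905,30.62): [(0, 49.0006) (0, 27.1608) (3.6573, 27.83) (11.1075, 30.6107) (20.8302, 52.0093) (18.1862, 61.8856)]  |A|=438.9669
7. ⊥bis P6·P5 via (14.72,46.08): [(0, 49.0006) (0, 46.6591) (18.0762, 45.948) (20.8302, 52.0093) (18.1862, 61.8856)]  |A|=186.9882
8. ⊥bis P6·P7 via (8.49,30.18): [(0, 49.0006) (0, 46.6591) (18.0762, 45.948) (20.8302, 52.0093) (18.1862, 61.8856)]  |A|=186.9882
9. ⊥bis P6·P8 via (13.725,42.07): [(0, 49.0006) (0, 46.6591) (18.0762, 45.948) (20.8302, 52.0093) (18.1862, 61.8856)]  |A|=186.9882
10. ⊥bis P6·P9 via (16.18,40.555): [(0, 49.0006) (0, 46.6591) (18.0762, 45.948) (20.8302, 52.0093) (18.1862, 61.8856)]  |A|=186.9882
11. canonical 5-gon: [(0, 49.0006) (0, 46.6591) (18.0762, 45.948) (20.8302, 52.0093) (18.1862, 61.8856)]
12. shoelace: 186.9882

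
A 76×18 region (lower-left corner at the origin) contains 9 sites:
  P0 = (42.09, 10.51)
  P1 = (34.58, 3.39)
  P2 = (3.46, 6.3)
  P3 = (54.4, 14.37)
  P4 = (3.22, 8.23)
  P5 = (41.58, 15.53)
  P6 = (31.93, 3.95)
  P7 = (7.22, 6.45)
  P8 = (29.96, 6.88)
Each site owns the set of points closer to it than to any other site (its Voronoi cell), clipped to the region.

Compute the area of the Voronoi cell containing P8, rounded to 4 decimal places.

Area of P8's cell: 235.4633

1. box [0,76]×[0,18]: [(0, 0) (76, 0) (76, 18) (0, 18)]
2. ⊥bis P8·P0 via (36.025,8.695): [(0, 0) (38.627, 0) (33.2404, 18) (0, 18)]  |A|=646.8071
3. ⊥bis P8·P1 via (32.27,5.135): [(0, 0) (28.391, 0) (35.7226, 9.7055) (33.2404, 18) (0, 18)]  |A|=597.1339
4. ⊥bis P8·P2 via (16.71,6.59): [(16.8542, 0) (28.391, 0) (35.7226, 9.7055) (33.2404, 18) (16.4603, 18)]  |A|=297.3034
5. ⊥bis P8·P3 via (42.18,10.625): [(16.8542, 0) (28.391, 0) (35.7226, 9.7055) (33.2404, 18) (16.4603, 18)]  |A|=297.3034
6. ⊥bis P8·P4 via (16.59,7.555): [(16.659, 8.9212) (16.8542, 0) (28.391, 0) (35.7226, 9.7055) (33.2404, 18) (17.1173, 18)]  |A|=294.3208
7. ⊥bis P8·P5 via (35.77,11.205): [(16.659, 8.9212) (16.8542, 0) (28.391, 0) (35.7226, 9.7055) (34.9403, 12.3195) (30.7118, 18) (17.1173, 18)]  |A|=287.1388
8. ⊥bis P8·P6 via (30.945,5.415): [(16.659, 8.9212) (16.8542, 0) (22.8912, 0) (34.0674, 7.5144) (35.7226, 9.7055) (34.9403, 12.3195) (30.7118, 18) (17.1173, 18)]  |A|=266.4753
9. ⊥bis P8·P7 via (18.59,6.665): [(18.716, 0) (22.8912, 0) (34.0674, 7.5144) (35.7226, 9.7055) (34.9403, 12.3195) (30.7118, 18) (18.3757, 18)]  |A|=235.4633
10. canonical 7-gon: [(18.716, 0) (22.8912, 0) (34.0674, 7.5144) (35.7226, 9.7055) (34.9403, 12.3195) (30.7118, 18) (18.3757, 18)]
11. shoelace: 235.4633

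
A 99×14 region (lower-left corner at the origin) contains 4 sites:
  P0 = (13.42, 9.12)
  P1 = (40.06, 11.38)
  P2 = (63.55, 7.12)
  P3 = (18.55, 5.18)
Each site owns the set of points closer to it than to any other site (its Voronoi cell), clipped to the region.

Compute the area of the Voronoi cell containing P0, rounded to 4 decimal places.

1. box [0,99]×[0,14]: [(0, 0) (99, 0) (99, 14) (0, 14)]
2. ⊥bis P0·P1 via (26.74,10.25): [(0, 0) (27.6096, 0) (26.4219, 14) (0, 14)]  |A|=378.22
3. ⊥bis P0·P2 via (38.485,8.12): [(0, 0) (27.6096, 0) (26.4219, 14) (0, 14)]  |A|=378.22
4. ⊥bis P0·P3 via (15.985,7.15): [(0, 0) (10.4936, 0) (21.246, 14) (0, 14)]  |A|=222.1771
5. canonical 4-gon: [(0, 0) (10.4936, 0) (21.246, 14) (0, 14)]
6. shoelace: 222.1771

Area of P0's cell: 222.1771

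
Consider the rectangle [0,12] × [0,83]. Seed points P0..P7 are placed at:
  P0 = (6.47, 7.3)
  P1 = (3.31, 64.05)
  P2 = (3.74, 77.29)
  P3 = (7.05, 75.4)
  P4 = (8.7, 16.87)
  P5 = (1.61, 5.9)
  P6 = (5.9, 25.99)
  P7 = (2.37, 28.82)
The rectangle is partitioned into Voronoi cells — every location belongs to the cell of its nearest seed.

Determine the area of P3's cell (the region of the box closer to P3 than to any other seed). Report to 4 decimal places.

1. box [0,12]×[0,83]: [(0, 0) (12, 0) (12, 83) (0, 83)]
2. ⊥bis P3·P0 via (6.76,41.35): [(0, 41.4076) (12, 41.3054) (12, 83) (0, 83)]  |A|=499.7223
3. ⊥bis P3·P1 via (5.18,69.725): [(0, 71.4319) (12, 67.4777) (12, 83) (0, 83)]  |A|=162.5424
4. ⊥bis P3·P2 via (5.395,76.345): [(2.1795, 70.7137) (12, 67.4777) (12, 83) (9.195, 83)]  |A|=93.4496
5. ⊥bis P3·P4 via (7.875,46.135): [(2.1795, 70.7137) (12, 67.4777) (12, 83) (9.195, 83)]  |A|=93.4496
6. ⊥bis P3·P5 via (4.33,40.65): [(2.1795, 70.7137) (12, 67.4777) (12, 83) (9.195, 83)]  |A|=93.4496
7. ⊥bis P3·P6 via (6.475,50.695): [(2.1795, 70.7137) (12, 67.4777) (12, 83) (9.195, 83)]  |A|=93.4496
8. ⊥bis P3·P7 via (4.71,52.11): [(2.1795, 70.7137) (12, 67.4777) (12, 83) (9.195, 83)]  |A|=93.4496
9. canonical 4-gon: [(2.1795, 70.7137) (12, 67.4777) (12, 83) (9.195, 83)]
10. shoelace: 93.4496

Area of P3's cell: 93.4496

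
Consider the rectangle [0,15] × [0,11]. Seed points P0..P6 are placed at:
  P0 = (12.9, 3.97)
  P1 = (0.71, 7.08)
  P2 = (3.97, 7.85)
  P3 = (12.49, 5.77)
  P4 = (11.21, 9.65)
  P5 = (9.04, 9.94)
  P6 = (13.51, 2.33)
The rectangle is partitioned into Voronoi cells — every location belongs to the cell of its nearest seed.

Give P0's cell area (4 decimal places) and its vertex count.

Area of P0's cell: 17.8152 (4 vertices)

1. box [0,15]×[0,11]: [(0, 0) (15, 0) (15, 11) (0, 11)]
2. ⊥bis P0·P1 via (6.805,5.525): [(5.3954, 0) (15, 0) (15, 11) (8.2018, 11)]  |A|=90.2152
3. ⊥bis P0·P2 via (8.435,5.91): [(5.8672, 0) (15, 0) (15, 11) (10.6466, 11)]  |A|=74.1746
4. ⊥bis P0·P3 via (12.695,4.87): [(7.4656, 3.6789) (5.8672, 0) (15, 0) (15, 5.395)]  |A|=37.1234
5. ⊥bis P0·P4 via (12.055,6.81): [(7.4656, 3.6789) (5.8672, 0) (15, 0) (15, 5.395)]  |A|=37.1234
6. ⊥bis P0·P5 via (10.97,6.955): [(7.4656, 3.6789) (5.8672, 0) (15, 0) (15, 5.395)]  |A|=37.1234
7. ⊥bis P0·P6 via (13.205,3.15): [(7.4656, 3.6789) (6.0852, 0.5018) (15, 3.8177) (15, 5.395)]  |A|=17.8152
8. canonical 4-gon: [(7.4656, 3.6789) (6.0852, 0.5018) (15, 3.8177) (15, 5.395)]
9. shoelace: 17.8152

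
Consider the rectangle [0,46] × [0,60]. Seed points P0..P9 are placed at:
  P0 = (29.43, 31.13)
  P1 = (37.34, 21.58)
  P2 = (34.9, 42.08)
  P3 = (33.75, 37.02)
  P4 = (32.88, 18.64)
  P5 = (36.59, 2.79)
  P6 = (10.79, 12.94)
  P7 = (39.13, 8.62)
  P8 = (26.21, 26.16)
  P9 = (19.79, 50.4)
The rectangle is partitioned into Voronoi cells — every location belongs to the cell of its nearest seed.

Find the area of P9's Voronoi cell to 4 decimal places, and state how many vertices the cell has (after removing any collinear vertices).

1. box [0,46]×[0,60]: [(0, 0) (46, 0) (46, 60) (0, 60)]
2. ⊥bis P9·P0 via (24.61,40.765): [(0, 28.4536) (46, 51.4656) (46, 60) (0, 60)]  |A|=921.8592
3. ⊥bis P9·P1 via (28.565,35.99): [(0, 28.4536) (46, 51.4656) (46, 60) (0, 60)]  |A|=921.8592
4. ⊥bis P9·P2 via (27.345,46.24): [(0, 28.4536) (24.224, 40.5719) (34.9217, 60) (0, 60)]  |A|=721.3203
5. ⊥bis P9·P3 via (26.77,43.71): [(0, 28.4536) (23.337, 40.1282) (24.8474, 41.704) (34.9217, 60) (0, 60)]  |A|=720.9565
6. ⊥bis P9·P4 via (26.335,34.52): [(0, 28.4536) (23.337, 40.1282) (24.8474, 41.704) (34.9217, 60) (0, 60)]  |A|=720.9565
7. ⊥bis P9·P5 via (28.19,26.595): [(0, 28.4536) (23.337, 40.1282) (24.8474, 41.704) (34.9217, 60) (0, 60)]  |A|=720.9565
8. ⊥bis P9·P6 via (15.29,31.67): [(0, 35.3435) (9.3042, 33.1081) (23.337, 40.1282) (24.8474, 41.704) (34.9217, 60) (0, 60)]  |A|=688.904
9. ⊥bis P9·P7 via (29.46,29.51): [(0, 35.3435) (9.3042, 33.1081) (23.337, 40.1282) (24.8474, 41.704) (34.9217, 60) (0, 60)]  |A|=688.904
10. ⊥bis P9·P8 via (23,38.28): [(0, 35.3435) (6.2464, 33.8428) (15.8652, 36.3903) (23.337, 40.1282) (24.8474, 41.704) (34.9217, 60) (0, 60)]  |A|=681.4758
11. canonical 7-gon: [(0, 35.3435) (6.2464, 33.8428) (15.8652, 36.3903) (23.337, 40.1282) (24.8474, 41.704) (34.9217, 60) (0, 60)]
12. shoelace: 681.4758

Area of P9's cell: 681.4758 (7 vertices)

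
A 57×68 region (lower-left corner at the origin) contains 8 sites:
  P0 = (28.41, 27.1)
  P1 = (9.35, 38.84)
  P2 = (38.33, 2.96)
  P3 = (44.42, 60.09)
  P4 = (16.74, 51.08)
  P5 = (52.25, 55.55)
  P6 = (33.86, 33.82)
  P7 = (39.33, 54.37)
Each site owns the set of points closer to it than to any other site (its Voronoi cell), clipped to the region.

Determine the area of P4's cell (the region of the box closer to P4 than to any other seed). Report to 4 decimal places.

Area of P4's cell: 622.2057

1. box [0,57]×[0,68]: [(0, 0) (57, 0) (57, 68) (0, 68)]
2. ⊥bis P4·P0 via (22.575,39.09): [(0, 28.1038) (57, 55.8431) (57, 68) (0, 68)]  |A|=1483.5143
3. ⊥bis P4·P1 via (13.045,44.96): [(0, 52.836) (22.6816, 39.1419) (57, 55.8431) (57, 68) (0, 68)]  |A|=1203.0311
4. ⊥bis P4·P2 via (27.535,27.02): [(0, 52.836) (22.6816, 39.1419) (57, 55.8431) (57, 68) (0, 68)]  |A|=1203.0311
5. ⊥bis P4·P3 via (30.58,55.585): [(0, 52.836) (22.6816, 39.1419) (34.1203, 44.7086) (26.5388, 68) (0, 68)]  |A|=709.2169
6. ⊥bis P4·P5 via (34.495,53.315): [(0, 52.836) (22.6816, 39.1419) (34.1203, 44.7086) (26.5388, 68) (0, 68)]  |A|=709.2169
7. ⊥bis P4·P6 via (25.3,42.45): [(0, 52.836) (22.236, 39.4109) (32.5233, 49.6148) (26.5388, 68) (0, 68)]  |A|=673.0548
8. ⊥bis P4·P7 via (28.035,52.725): [(0, 52.836) (22.236, 39.4109) (28.9973, 46.1173) (25.8104, 68) (0, 68)]  |A|=622.2057
9. canonical 5-gon: [(0, 52.836) (22.236, 39.4109) (28.9973, 46.1173) (25.8104, 68) (0, 68)]
10. shoelace: 622.2057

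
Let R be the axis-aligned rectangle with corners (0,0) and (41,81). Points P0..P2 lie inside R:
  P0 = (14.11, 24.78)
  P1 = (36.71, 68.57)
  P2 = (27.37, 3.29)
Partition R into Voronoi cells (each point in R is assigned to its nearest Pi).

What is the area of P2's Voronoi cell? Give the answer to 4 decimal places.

1. box [0,41]×[0,81]: [(0, 0) (41, 0) (41, 81) (0, 81)]
2. ⊥bis P2·P0 via (20.74,14.035): [(0, 1.2378) (0, 0) (41, 0) (41, 26.5361)]  |A|=569.3634
3. ⊥bis P2·P1 via (32.04,35.93): [(0, 1.2378) (0, 0) (41, 0) (41, 26.5361)]  |A|=569.3634
4. canonical 4-gon: [(0, 1.2378) (0, 0) (41, 0) (41, 26.5361)]
5. shoelace: 569.3634

Area of P2's cell: 569.3634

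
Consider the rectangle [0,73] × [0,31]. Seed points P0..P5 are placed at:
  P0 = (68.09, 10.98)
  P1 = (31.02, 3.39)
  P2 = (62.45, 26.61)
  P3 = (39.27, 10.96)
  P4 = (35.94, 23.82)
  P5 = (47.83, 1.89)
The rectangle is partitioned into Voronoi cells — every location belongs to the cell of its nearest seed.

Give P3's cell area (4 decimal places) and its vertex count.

1. box [0,73]×[0,31]: [(0, 0) (73, 0) (73, 31) (0, 31)]
2. ⊥bis P3·P0 via (53.68,10.97): [(0, 0) (53.6876, 0) (53.6661, 31) (0, 31)]  |A|=1663.9825
3. ⊥bis P3·P1 via (35.145,7.175): [(41.7286, 0) (53.6876, 0) (53.6661, 31) (13.2838, 31)]  |A|=811.2909
4. ⊥bis P3·P2 via (50.86,18.785): [(41.7286, 0) (53.6876, 0) (53.6775, 14.6119) (42.613, 31) (13.2838, 31)]  |A|=720.7215
5. ⊥bis P3·P4 via (37.605,17.39): [(28.0437, 14.9142) (41.7286, 0) (53.6876, 0) (53.6775, 14.6119) (49.6892, 20.5191)]  |A|=351.566
6. ⊥bis P3·P5 via (43.55,6.425): [(28.0437, 14.9142) (39.4145, 2.522) (53.112, 15.4494) (49.6892, 20.5191)]  |A|=222.8292
7. canonical 4-gon: [(28.0437, 14.9142) (39.4145, 2.522) (53.112, 15.4494) (49.6892, 20.5191)]
8. shoelace: 222.8292

Area of P3's cell: 222.8292 (4 vertices)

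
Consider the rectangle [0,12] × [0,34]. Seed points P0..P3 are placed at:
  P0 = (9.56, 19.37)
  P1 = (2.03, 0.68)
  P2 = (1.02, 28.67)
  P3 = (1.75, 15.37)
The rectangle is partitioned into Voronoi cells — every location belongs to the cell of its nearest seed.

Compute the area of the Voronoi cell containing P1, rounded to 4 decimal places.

Area of P1's cell: 96.6716

1. box [0,12]×[0,34]: [(0, 0) (12, 0) (12, 34) (0, 34)]
2. ⊥bis P1·P0 via (5.795,10.025): [(0, 12.3597) (0, 0) (12, 0) (12, 7.5251)]  |A|=119.3089
3. ⊥bis P1·P2 via (1.525,14.675): [(0, 12.3597) (0, 0) (12, 0) (12, 7.5251)]  |A|=119.3089
4. ⊥bis P1·P3 via (1.89,8.025): [(10.3585, 8.1864) (0, 7.989) (0, 0) (12, 0) (12, 7.5251)]  |A|=96.6716
5. canonical 5-gon: [(10.3585, 8.1864) (0, 7.989) (0, 0) (12, 0) (12, 7.5251)]
6. shoelace: 96.6716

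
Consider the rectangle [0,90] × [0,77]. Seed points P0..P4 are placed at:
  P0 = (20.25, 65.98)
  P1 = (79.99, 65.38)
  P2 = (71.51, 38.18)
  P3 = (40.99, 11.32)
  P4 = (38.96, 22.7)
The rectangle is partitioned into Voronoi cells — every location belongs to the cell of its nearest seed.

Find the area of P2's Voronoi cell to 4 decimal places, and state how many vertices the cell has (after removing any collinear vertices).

Area of P2's cell: 1690.9292 (6 vertices)

1. box [0,90]×[0,77]: [(0, 0) (90, 0) (90, 77) (0, 77)]
2. ⊥bis P2·P0 via (45.88,52.08): [(17.6353, 0) (90, 0) (90, 77) (59.3949, 77)]  |A|=3964.3361
3. ⊥bis P2·P1 via (75.75,51.78): [(50.0608, 59.789) (17.6353, 0) (90, 0) (90, 47.3374)]  |A|=3108.6132
4. ⊥bis P2·P3 via (56.25,24.75): [(50.0608, 59.789) (40.6632, 42.4607) (78.0319, 0) (90, 0) (90, 47.3374)]  |A|=1826.3698
5. ⊥bis P2·P4 via (55.235,30.44): [(50.0608, 59.789) (45.3811, 51.16) (59.9292, 20.5695) (78.0319, 0) (90, 0) (90, 47.3374)]  |A|=1690.9292
6. canonical 6-gon: [(50.0608, 59.789) (45.3811, 51.16) (59.9292, 20.5695) (78.0319, 0) (90, 0) (90, 47.3374)]
7. shoelace: 1690.9292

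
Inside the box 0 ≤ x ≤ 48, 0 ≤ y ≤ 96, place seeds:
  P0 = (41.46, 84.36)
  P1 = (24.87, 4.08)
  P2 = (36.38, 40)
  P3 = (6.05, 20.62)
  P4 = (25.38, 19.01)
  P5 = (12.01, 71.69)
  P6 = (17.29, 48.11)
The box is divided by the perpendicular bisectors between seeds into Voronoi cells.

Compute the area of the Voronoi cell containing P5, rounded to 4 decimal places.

Area of P5's cell: 949.9563

1. box [0,48]×[0,96]: [(0, 0) (48, 0) (48, 96) (0, 96)]
2. ⊥bis P5·P0 via (26.735,78.025): [(0, 0) (48, 0) (48, 28.5969) (19.0018, 96) (0, 96)]  |A|=3630.7149
3. ⊥bis P5·P1 via (18.44,37.885): [(0, 34.3776) (42.0703, 42.3797) (19.0018, 96) (0, 96)]  |A|=1805.6796
4. ⊥bis P5·P2 via (24.195,55.845): [(0, 37.2387) (33.2737, 62.8266) (19.0018, 96) (0, 96)]  |A|=1292.7779
5. ⊥bis P5·P3 via (9.03,46.155): [(0, 47.2088) (11.2565, 45.8952) (33.2737, 62.8266) (19.0018, 96) (0, 96)]  |A|=1236.6637
6. ⊥bis P5·P4 via (18.695,45.35): [(0, 47.2088) (11.2565, 45.8952) (33.2737, 62.8266) (19.0018, 96) (0, 96)]  |A|=1236.6637
7. ⊥bis P5·P6 via (14.65,59.9): [(0, 56.6196) (32.7857, 63.9609) (19.0018, 96) (0, 96)]  |A|=949.9563
8. canonical 4-gon: [(0, 56.6196) (32.7857, 63.9609) (19.0018, 96) (0, 96)]
9. shoelace: 949.9563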